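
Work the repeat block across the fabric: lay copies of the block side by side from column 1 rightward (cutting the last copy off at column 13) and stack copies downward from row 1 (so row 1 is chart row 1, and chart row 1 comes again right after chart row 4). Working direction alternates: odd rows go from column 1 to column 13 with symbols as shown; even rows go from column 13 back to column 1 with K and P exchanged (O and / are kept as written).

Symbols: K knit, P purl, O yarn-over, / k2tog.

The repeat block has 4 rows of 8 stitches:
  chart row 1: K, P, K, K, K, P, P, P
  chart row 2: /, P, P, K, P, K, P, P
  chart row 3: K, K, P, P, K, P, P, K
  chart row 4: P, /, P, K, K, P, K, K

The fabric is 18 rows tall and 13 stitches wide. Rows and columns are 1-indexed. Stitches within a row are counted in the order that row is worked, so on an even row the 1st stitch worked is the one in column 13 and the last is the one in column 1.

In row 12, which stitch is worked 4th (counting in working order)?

Stitch:
/

Derivation:
For row 12: chart row = ((12-1) mod 4) + 1 = 4; this is a WS (even) row.
Chart row 4 tiled across columns 1-13: P / P K K P K K P / P K K
Wrong side: read the tiled row from column 13 down to 1 and exchange K with P (leave O, /).
Row 12 as worked: P P K / K P P K P P K / K
Counting 4 along the worked row gives /.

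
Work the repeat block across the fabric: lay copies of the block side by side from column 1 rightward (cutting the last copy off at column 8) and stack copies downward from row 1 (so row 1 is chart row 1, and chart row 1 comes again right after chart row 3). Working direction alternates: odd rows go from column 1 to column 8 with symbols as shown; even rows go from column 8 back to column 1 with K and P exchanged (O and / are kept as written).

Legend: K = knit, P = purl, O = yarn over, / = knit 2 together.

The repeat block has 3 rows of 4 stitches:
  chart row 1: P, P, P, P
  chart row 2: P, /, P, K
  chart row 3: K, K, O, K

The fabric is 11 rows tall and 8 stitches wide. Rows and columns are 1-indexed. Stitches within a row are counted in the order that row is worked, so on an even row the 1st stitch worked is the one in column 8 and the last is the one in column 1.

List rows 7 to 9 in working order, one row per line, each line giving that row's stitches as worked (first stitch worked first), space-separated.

Row 7: chart row 1, RS - tile across columns 1-8 and work as-is.
Row 8: chart row 2, WS - tiled (columns 1-8): P / P K P / P K; work from column 8 back to 1 with K<->P swapped.
Row 9: chart row 3, RS - tile across columns 1-8 and work as-is.

Result:
P P P P P P P P
P K / K P K / K
K K O K K K O K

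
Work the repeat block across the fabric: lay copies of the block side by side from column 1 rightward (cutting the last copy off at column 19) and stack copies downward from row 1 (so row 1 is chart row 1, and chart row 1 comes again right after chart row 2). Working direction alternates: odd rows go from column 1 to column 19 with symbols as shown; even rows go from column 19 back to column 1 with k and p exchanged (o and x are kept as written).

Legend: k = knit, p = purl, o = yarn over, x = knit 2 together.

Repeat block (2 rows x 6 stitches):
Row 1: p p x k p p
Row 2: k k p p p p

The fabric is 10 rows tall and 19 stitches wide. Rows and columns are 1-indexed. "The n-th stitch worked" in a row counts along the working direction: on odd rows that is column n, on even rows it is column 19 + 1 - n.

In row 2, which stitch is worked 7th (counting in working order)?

Row 2: (2-1) mod 2 = 1, so use chart row 2. Even row -> WS.
Chart row 2 tiled across columns 1-19: k k p p p p k k p p p p k k p p p p k
WS row: flip the tiled sequence (start at column 19) and apply k<->p; o and x stay.
Row 2 as worked: p k k k k p p k k k k p p k k k k p p
Counting 7 along the worked row gives p.

Result:
p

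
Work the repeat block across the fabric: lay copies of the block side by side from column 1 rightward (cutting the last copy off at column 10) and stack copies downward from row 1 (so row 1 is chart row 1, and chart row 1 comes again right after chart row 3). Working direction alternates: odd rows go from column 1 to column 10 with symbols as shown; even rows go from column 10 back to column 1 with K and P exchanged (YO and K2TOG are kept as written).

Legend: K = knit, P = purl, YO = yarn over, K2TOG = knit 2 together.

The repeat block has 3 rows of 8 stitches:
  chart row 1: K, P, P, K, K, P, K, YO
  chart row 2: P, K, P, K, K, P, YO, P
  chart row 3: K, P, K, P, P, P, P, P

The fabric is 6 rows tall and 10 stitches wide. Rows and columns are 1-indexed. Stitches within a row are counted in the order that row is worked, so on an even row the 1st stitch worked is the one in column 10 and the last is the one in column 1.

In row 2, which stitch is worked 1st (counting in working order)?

Row 2: (2-1) mod 3 = 1, so use chart row 2. Even row -> WS.
Chart row 2 tiled across columns 1-10: P K P K K P YO P P K
WS row: flip the tiled sequence (start at column 10) and apply K<->P; YO and K2TOG stay.
Row 2 as worked: P K K YO K P P K P K
Counting 1 along the worked row gives P.

== STITCH ==
P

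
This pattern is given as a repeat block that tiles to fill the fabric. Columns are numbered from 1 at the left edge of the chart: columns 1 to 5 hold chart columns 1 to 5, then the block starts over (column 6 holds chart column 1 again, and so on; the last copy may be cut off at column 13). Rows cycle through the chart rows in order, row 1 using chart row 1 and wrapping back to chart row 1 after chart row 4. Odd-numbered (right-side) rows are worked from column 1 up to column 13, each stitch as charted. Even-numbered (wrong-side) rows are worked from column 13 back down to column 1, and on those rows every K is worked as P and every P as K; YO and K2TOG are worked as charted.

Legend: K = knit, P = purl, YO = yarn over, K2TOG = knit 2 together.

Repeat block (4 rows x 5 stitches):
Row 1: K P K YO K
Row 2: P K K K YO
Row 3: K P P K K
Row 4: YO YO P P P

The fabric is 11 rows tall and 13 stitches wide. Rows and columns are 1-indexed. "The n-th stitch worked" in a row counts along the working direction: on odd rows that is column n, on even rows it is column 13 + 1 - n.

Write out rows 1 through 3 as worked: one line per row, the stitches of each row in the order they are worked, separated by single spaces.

Row 1: chart row 1, RS - tile across columns 1-13 and work as-is.
Row 2: chart row 2, WS - tiled (columns 1-13): P K K K YO P K K K YO P K K; work from column 13 back to 1 with K<->P swapped.
Row 3: chart row 3, RS - tile across columns 1-13 and work as-is.

== ROWS AS WORKED ==
K P K YO K K P K YO K K P K
P P K YO P P P K YO P P P K
K P P K K K P P K K K P P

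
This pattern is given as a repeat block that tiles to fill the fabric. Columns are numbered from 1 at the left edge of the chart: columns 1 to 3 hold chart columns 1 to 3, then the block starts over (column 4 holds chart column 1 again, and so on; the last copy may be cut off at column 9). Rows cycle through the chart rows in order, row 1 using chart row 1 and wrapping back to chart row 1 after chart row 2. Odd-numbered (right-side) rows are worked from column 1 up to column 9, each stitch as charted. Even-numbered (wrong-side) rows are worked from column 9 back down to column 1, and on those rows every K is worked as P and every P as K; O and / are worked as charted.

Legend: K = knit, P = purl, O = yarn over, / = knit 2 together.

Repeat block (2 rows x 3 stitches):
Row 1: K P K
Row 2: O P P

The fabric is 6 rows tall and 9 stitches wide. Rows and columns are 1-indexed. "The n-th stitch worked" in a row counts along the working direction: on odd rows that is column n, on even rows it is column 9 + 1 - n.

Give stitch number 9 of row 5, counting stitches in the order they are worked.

== STITCH ==
K

Derivation:
For row 5: chart row = ((5-1) mod 2) + 1 = 1; this is a RS (odd) row.
Chart row 1 tiled across columns 1-9: K P K K P K K P K
RS row: no reversal, no swap; stitch n worked = column n.
Stitch 9 in working order -> K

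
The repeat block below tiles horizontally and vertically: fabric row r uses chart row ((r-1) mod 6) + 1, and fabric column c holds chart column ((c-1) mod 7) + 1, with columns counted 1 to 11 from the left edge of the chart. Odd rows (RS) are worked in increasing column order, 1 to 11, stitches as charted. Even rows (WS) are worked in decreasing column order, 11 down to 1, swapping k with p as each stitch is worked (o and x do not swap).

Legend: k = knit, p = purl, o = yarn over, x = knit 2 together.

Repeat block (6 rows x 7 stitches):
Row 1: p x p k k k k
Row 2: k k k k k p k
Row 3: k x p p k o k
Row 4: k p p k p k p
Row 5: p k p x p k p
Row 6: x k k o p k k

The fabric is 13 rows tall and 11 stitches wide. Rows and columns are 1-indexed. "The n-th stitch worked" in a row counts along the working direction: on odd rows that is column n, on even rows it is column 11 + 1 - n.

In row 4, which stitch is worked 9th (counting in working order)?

Row 4 uses chart row ((4-1) mod 6)+1 = 4. Row 4 is even, so WS.
Chart row 4 tiled across columns 1-11: k p p k p k p k p p k
Wrong side: read the tiled row from column 11 down to 1 and exchange k with p (leave o, x).
Row 4 as worked: p k k p k p k p k k p
The 9th stitch worked is k.

Result:
k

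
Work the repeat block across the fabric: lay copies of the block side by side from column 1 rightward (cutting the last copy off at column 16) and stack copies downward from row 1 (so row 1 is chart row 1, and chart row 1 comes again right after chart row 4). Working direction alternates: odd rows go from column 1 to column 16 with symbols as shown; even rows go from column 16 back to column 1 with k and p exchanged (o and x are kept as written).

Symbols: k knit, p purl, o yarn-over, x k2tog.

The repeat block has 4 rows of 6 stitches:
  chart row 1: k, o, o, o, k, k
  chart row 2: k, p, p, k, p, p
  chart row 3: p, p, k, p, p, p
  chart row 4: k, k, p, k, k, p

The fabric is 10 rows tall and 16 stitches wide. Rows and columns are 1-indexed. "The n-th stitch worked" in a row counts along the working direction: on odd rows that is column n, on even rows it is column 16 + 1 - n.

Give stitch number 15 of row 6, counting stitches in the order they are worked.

Result:
k

Derivation:
Row 6 uses chart row ((6-1) mod 4)+1 = 2. Row 6 is even, so WS.
Chart row 2 tiled across columns 1-16: k p p k p p k p p k p p k p p k
Wrong side: read the tiled row from column 16 down to 1 and exchange k with p (leave o, x).
Row 6 as worked: p k k p k k p k k p k k p k k p
Counting 15 along the worked row gives k.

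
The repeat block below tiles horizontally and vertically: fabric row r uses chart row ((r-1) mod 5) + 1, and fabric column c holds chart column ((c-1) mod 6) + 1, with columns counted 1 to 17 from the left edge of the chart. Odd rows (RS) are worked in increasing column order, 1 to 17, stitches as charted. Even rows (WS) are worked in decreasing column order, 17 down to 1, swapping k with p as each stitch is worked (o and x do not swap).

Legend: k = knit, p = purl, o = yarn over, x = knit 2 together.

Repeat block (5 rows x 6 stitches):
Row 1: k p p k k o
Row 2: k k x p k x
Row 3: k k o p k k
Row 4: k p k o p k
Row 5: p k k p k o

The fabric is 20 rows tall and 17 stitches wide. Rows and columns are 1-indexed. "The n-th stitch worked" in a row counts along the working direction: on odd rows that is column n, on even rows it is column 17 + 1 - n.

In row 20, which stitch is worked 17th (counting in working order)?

Result:
k

Derivation:
Row 20: (20-1) mod 5 = 4, so use chart row 5. Even row -> WS.
Chart row 5 tiled across columns 1-17: p k k p k o p k k p k o p k k p k
Wrong side: read the tiled row from column 17 down to 1 and exchange k with p (leave o, x).
Row 20 as worked: p k p p k o p k p p k o p k p p k
Stitch 17 in working order -> k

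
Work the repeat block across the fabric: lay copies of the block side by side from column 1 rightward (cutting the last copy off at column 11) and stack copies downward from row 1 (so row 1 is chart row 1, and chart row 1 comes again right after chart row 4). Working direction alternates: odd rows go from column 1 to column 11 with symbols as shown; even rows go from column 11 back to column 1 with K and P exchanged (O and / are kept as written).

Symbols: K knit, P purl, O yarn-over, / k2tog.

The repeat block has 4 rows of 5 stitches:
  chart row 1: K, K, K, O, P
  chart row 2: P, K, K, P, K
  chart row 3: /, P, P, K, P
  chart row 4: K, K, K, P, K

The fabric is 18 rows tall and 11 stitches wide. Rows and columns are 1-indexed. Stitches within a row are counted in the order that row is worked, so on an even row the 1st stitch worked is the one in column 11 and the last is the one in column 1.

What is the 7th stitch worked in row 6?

Row 6: (6-1) mod 4 = 1, so use chart row 2. Even row -> WS.
Chart row 2 tiled across columns 1-11: P K K P K P K K P K P
WS row: flip the tiled sequence (start at column 11) and apply K<->P; O and / stay.
Row 6 as worked: K P K P P K P K P P K
The 7th stitch worked is P.

== STITCH ==
P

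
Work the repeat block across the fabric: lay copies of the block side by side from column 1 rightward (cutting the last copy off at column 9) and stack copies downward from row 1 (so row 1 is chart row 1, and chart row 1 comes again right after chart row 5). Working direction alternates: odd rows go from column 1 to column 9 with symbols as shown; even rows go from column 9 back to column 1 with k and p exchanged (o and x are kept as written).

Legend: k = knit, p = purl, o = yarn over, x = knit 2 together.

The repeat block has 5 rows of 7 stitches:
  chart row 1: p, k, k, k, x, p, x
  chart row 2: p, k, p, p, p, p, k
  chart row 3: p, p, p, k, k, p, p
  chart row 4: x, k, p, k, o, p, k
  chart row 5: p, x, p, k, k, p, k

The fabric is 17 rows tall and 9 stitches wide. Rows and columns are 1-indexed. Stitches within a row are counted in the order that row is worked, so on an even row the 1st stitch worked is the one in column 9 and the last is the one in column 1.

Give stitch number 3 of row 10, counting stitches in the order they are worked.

Row 10 uses chart row ((10-1) mod 5)+1 = 5. Row 10 is even, so WS.
Chart row 5 tiled across columns 1-9: p x p k k p k p x
WS: work from column 9 back to column 1 (reverse the tiled row), swapping k<->p (o and x unchanged).
Row 10 as worked: x k p k p p k x k
Stitch 3 in working order -> p

Stitch:
p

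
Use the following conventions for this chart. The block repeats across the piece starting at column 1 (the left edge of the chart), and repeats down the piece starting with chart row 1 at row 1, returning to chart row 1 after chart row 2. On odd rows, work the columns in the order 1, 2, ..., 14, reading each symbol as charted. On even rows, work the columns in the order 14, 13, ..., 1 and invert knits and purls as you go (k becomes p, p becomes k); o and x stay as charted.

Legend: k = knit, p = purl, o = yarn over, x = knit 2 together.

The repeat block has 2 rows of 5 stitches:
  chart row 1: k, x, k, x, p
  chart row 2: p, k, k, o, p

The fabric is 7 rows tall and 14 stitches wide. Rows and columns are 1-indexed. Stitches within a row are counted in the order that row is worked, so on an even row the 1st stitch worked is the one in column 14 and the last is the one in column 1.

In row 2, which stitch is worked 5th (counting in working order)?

Stitch:
k

Derivation:
Row 2 uses chart row ((2-1) mod 2)+1 = 2. Row 2 is even, so WS.
Chart row 2 tiled across columns 1-14: p k k o p p k k o p p k k o
Wrong side: read the tiled row from column 14 down to 1 and exchange k with p (leave o, x).
Row 2 as worked: o p p k k o p p k k o p p k
Counting 5 along the worked row gives k.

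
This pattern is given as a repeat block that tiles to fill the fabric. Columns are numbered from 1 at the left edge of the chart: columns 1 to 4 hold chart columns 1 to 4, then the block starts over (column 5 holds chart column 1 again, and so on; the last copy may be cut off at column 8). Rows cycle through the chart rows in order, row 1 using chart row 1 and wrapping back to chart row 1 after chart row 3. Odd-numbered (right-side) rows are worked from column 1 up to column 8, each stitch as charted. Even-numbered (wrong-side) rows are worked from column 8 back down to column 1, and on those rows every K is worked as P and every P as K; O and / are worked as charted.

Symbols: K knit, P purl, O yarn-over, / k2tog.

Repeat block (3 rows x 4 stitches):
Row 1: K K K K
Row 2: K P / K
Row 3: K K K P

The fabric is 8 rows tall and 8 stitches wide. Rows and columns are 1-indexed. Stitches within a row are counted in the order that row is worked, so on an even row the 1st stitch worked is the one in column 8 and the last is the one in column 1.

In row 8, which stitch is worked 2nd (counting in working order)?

For row 8: chart row = ((8-1) mod 3) + 1 = 2; this is a WS (even) row.
Chart row 2 tiled across columns 1-8: K P / K K P / K
WS: work from column 8 back to column 1 (reverse the tiled row), swapping K<->P (O and / unchanged).
Row 8 as worked: P / K P P / K P
The 2nd stitch worked is /.

Result:
/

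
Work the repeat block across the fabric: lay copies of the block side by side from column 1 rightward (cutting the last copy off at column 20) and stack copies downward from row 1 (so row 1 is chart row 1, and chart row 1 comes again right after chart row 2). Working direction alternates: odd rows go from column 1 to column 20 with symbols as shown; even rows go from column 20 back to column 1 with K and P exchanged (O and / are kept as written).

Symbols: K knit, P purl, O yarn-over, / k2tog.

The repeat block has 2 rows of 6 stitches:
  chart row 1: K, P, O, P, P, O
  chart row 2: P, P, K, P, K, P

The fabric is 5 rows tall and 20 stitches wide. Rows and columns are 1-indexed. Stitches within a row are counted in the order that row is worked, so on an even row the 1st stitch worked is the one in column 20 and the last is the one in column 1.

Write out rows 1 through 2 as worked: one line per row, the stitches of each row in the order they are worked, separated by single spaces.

Result:
K P O P P O K P O P P O K P O P P O K P
K K K P K P K K K P K P K K K P K P K K

Derivation:
Row 1: chart row 1, RS - tile across columns 1-20 and work as-is.
Row 2: chart row 2, WS - tiled (columns 1-20): P P K P K P P P K P K P P P K P K P P P; work from column 20 back to 1 with K<->P swapped.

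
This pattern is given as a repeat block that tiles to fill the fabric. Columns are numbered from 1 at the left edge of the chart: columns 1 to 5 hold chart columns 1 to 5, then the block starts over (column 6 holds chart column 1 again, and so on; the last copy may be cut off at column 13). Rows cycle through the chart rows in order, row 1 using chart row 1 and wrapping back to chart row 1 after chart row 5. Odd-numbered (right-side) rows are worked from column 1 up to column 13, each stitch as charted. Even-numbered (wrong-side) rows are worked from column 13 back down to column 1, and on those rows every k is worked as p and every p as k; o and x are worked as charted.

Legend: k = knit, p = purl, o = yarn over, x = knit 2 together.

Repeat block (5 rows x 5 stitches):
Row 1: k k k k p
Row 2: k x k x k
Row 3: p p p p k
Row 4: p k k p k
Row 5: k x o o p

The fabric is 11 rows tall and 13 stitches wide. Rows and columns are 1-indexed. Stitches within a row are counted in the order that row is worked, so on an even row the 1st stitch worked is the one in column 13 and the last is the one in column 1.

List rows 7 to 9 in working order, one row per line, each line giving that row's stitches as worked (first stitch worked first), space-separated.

Row 7: chart row 2, RS - tile across columns 1-13 and work as-is.
Row 8: chart row 3, WS - tiled (columns 1-13): p p p p k p p p p k p p p; work from column 13 back to 1 with k<->p swapped.
Row 9: chart row 4, RS - tile across columns 1-13 and work as-is.

Rows as worked:
k x k x k k x k x k k x k
k k k p k k k k p k k k k
p k k p k p k k p k p k k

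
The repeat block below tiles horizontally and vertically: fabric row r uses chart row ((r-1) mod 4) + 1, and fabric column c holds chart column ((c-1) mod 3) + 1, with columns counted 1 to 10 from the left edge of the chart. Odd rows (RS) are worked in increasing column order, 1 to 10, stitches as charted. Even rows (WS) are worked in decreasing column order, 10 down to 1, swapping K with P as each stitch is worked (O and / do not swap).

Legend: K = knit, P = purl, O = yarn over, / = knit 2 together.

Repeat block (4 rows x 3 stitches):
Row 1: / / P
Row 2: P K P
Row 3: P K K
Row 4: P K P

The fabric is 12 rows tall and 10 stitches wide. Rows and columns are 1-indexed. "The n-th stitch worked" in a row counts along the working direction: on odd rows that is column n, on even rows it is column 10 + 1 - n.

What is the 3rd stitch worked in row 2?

Result:
P

Derivation:
Row 2: (2-1) mod 4 = 1, so use chart row 2. Even row -> WS.
Chart row 2 tiled across columns 1-10: P K P P K P P K P P
Wrong side: read the tiled row from column 10 down to 1 and exchange K with P (leave O, /).
Row 2 as worked: K K P K K P K K P K
Counting 3 along the worked row gives P.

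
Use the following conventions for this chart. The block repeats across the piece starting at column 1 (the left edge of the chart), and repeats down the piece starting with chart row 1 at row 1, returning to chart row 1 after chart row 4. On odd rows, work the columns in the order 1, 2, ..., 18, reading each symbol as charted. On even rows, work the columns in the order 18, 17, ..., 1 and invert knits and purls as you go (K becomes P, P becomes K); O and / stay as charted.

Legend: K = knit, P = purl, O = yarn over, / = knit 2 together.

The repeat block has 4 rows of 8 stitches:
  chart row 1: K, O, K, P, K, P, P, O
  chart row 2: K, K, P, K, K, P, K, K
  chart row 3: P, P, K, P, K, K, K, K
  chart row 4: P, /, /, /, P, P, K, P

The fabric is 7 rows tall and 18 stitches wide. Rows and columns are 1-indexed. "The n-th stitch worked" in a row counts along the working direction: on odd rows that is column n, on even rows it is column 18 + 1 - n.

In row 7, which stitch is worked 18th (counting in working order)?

== STITCH ==
P

Derivation:
For row 7: chart row = ((7-1) mod 4) + 1 = 3; this is a RS (odd) row.
Chart row 3 tiled across columns 1-18: P P K P K K K K P P K P K K K K P P
RS row: no reversal, no swap; stitch n worked = column n.
Stitch 18 in working order -> P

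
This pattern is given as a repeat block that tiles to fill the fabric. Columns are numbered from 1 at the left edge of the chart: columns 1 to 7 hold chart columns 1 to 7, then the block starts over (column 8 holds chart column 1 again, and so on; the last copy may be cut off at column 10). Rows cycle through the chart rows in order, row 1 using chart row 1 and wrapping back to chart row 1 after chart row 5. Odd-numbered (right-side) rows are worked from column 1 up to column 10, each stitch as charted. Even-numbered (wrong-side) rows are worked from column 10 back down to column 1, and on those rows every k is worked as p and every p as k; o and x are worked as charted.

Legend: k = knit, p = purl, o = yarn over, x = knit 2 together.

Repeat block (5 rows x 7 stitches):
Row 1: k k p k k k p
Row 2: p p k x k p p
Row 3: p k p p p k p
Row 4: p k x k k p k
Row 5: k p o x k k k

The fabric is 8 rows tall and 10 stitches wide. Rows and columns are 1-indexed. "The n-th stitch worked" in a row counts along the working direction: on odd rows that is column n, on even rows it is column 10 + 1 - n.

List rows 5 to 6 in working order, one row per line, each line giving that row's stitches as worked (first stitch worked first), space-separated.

Result:
k p o x k k k k p o
k p p k p p p k p p

Derivation:
Row 5: chart row 5, RS - tile across columns 1-10 and work as-is.
Row 6: chart row 1, WS - tiled (columns 1-10): k k p k k k p k k p; work from column 10 back to 1 with k<->p swapped.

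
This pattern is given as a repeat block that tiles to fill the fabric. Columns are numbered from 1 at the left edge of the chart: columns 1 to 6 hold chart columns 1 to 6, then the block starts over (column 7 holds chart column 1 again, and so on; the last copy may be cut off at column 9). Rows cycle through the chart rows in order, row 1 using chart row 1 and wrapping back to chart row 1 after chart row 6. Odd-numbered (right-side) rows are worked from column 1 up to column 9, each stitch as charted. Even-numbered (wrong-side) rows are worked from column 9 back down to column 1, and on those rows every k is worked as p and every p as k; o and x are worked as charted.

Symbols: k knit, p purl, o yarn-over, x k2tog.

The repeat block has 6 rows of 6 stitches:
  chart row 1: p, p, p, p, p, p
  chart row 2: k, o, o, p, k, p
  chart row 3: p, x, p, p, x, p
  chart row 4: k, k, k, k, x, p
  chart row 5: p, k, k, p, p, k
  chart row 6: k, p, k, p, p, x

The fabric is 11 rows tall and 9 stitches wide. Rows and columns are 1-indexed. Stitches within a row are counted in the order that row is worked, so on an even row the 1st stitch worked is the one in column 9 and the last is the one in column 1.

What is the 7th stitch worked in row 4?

Row 4: (4-1) mod 6 = 3, so use chart row 4. Even row -> WS.
Chart row 4 tiled across columns 1-9: k k k k x p k k k
WS row: flip the tiled sequence (start at column 9) and apply k<->p; o and x stay.
Row 4 as worked: p p p k x p p p p
Counting 7 along the worked row gives p.

Stitch:
p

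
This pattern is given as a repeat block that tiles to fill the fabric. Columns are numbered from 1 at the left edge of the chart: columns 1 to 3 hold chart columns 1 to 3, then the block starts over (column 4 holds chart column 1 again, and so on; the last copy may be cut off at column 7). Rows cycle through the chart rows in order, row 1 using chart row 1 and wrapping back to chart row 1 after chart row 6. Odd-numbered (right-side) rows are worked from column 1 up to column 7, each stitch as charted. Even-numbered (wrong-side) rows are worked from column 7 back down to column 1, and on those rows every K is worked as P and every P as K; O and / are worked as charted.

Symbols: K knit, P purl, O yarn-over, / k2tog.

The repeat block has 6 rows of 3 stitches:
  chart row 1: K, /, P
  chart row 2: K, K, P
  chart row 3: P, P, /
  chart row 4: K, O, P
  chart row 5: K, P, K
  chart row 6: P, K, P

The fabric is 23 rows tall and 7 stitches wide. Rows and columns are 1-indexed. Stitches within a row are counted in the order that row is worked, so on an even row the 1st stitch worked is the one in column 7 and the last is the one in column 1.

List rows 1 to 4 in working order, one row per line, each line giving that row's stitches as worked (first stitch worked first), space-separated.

== ROWS AS WORKED ==
K / P K / P K
P K P P K P P
P P / P P / P
P K O P K O P

Derivation:
Row 1: chart row 1, RS - tile across columns 1-7 and work as-is.
Row 2: chart row 2, WS - tiled (columns 1-7): K K P K K P K; work from column 7 back to 1 with K<->P swapped.
Row 3: chart row 3, RS - tile across columns 1-7 and work as-is.
Row 4: chart row 4, WS - tiled (columns 1-7): K O P K O P K; work from column 7 back to 1 with K<->P swapped.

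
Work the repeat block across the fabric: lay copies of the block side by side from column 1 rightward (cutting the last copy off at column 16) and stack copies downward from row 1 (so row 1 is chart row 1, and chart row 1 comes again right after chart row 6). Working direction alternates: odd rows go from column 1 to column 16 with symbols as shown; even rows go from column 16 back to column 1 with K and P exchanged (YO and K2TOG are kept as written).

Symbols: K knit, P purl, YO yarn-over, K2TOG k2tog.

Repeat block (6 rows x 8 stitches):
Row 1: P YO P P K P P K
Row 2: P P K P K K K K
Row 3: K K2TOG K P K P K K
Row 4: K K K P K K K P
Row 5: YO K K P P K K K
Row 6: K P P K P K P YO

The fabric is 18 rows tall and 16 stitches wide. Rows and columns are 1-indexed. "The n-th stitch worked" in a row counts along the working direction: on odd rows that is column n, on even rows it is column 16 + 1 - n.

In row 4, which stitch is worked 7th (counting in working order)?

Stitch:
P

Derivation:
For row 4: chart row = ((4-1) mod 6) + 1 = 4; this is a WS (even) row.
Chart row 4 tiled across columns 1-16: K K K P K K K P K K K P K K K P
WS: work from column 16 back to column 1 (reverse the tiled row), swapping K<->P (YO and K2TOG unchanged).
Row 4 as worked: K P P P K P P P K P P P K P P P
Counting 7 along the worked row gives P.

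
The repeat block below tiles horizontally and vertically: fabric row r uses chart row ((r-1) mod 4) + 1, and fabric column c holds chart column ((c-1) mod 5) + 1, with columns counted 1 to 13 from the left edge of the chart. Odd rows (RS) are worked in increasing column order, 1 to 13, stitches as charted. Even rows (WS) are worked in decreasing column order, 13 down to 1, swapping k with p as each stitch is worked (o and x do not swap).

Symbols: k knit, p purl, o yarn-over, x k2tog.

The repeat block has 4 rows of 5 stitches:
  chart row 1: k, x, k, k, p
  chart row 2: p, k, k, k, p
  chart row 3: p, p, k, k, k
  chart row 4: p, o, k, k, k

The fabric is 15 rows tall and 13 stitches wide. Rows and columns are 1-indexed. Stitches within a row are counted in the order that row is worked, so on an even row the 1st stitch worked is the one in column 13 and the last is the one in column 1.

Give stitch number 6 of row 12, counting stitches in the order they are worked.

Stitch:
p

Derivation:
For row 12: chart row = ((12-1) mod 4) + 1 = 4; this is a WS (even) row.
Chart row 4 tiled across columns 1-13: p o k k k p o k k k p o k
Wrong side: read the tiled row from column 13 down to 1 and exchange k with p (leave o, x).
Row 12 as worked: p o k p p p o k p p p o k
Stitch 6 in working order -> p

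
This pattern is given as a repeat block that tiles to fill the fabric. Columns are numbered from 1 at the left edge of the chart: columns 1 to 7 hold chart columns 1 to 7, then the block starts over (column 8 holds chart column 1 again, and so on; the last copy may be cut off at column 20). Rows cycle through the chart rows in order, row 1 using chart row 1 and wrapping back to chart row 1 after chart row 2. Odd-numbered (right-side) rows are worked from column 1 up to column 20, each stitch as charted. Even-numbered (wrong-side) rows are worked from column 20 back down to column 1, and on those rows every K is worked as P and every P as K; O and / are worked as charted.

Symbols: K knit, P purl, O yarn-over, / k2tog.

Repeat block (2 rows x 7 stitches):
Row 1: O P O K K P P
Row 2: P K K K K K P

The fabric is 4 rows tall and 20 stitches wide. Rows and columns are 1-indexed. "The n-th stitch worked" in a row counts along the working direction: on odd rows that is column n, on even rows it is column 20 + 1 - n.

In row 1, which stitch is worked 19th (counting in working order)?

For row 1: chart row = ((1-1) mod 2) + 1 = 1; this is a RS (odd) row.
Chart row 1 tiled across columns 1-20: O P O K K P P O P O K K P P O P O K K P
Right side: take the tiled row as-is (worked left to right from column 1).
The 19th stitch worked is K.

== STITCH ==
K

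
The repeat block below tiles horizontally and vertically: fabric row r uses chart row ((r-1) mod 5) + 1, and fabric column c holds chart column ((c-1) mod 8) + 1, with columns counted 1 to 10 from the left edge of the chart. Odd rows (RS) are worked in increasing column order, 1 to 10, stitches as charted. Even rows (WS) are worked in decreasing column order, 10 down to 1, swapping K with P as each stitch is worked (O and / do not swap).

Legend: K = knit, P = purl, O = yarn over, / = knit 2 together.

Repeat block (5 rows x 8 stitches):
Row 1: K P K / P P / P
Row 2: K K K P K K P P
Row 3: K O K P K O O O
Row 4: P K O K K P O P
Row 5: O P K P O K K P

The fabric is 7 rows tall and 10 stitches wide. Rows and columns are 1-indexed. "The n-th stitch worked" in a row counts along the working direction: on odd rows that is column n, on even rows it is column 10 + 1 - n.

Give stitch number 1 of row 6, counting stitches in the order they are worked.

Row 6: (6-1) mod 5 = 0, so use chart row 1. Even row -> WS.
Chart row 1 tiled across columns 1-10: K P K / P P / P K P
Wrong side: read the tiled row from column 10 down to 1 and exchange K with P (leave O, /).
Row 6 as worked: K P K / K K / P K P
Counting 1 along the worked row gives K.

Stitch:
K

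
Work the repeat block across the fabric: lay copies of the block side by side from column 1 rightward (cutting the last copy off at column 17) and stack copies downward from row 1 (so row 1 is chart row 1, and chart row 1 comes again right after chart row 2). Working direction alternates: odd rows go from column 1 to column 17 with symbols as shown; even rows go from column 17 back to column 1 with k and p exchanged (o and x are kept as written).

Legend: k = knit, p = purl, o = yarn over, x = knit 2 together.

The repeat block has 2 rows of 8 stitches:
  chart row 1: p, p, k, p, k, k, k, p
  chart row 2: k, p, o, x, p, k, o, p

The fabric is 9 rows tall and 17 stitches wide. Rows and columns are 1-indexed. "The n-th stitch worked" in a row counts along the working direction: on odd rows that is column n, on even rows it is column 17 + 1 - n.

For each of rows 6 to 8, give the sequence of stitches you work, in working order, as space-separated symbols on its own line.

Row 6: chart row 2, WS - tiled (columns 1-17): k p o x p k o p k p o x p k o p k; work from column 17 back to 1 with k<->p swapped.
Row 7: chart row 1, RS - tile across columns 1-17 and work as-is.
Row 8: chart row 2, WS - tiled (columns 1-17): k p o x p k o p k p o x p k o p k; work from column 17 back to 1 with k<->p swapped.

Result:
p k o p k x o k p k o p k x o k p
p p k p k k k p p p k p k k k p p
p k o p k x o k p k o p k x o k p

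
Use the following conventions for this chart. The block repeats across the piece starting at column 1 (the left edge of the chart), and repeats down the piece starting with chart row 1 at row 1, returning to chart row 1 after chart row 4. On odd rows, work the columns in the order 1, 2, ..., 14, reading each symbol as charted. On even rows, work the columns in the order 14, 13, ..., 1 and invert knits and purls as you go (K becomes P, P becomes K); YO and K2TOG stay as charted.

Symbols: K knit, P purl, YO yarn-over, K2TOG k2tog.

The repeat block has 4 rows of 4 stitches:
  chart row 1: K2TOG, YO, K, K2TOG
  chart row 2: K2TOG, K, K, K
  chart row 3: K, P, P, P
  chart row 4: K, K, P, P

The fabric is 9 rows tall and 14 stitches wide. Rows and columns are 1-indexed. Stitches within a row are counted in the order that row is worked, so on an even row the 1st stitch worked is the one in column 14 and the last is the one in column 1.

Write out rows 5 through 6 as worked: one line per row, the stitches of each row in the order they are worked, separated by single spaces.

Row 5: chart row 1, RS - tile across columns 1-14 and work as-is.
Row 6: chart row 2, WS - tiled (columns 1-14): K2TOG K K K K2TOG K K K K2TOG K K K K2TOG K; work from column 14 back to 1 with K<->P swapped.

== ROWS AS WORKED ==
K2TOG YO K K2TOG K2TOG YO K K2TOG K2TOG YO K K2TOG K2TOG YO
P K2TOG P P P K2TOG P P P K2TOG P P P K2TOG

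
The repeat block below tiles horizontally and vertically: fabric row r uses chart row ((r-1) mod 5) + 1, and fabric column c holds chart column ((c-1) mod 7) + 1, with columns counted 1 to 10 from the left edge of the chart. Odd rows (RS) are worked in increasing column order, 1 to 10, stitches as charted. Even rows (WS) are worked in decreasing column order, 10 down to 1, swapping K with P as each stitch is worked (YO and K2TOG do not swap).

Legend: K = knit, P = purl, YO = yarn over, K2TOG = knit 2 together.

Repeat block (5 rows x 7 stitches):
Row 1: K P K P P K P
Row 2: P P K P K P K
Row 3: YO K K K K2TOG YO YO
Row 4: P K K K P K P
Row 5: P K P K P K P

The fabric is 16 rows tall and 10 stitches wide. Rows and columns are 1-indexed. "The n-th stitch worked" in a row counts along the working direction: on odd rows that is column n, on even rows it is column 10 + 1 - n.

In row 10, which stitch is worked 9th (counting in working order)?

Row 10 uses chart row ((10-1) mod 5)+1 = 5. Row 10 is even, so WS.
Chart row 5 tiled across columns 1-10: P K P K P K P P K P
WS: work from column 10 back to column 1 (reverse the tiled row), swapping K<->P (YO and K2TOG unchanged).
Row 10 as worked: K P K K P K P K P K
The 9th stitch worked is P.

Result:
P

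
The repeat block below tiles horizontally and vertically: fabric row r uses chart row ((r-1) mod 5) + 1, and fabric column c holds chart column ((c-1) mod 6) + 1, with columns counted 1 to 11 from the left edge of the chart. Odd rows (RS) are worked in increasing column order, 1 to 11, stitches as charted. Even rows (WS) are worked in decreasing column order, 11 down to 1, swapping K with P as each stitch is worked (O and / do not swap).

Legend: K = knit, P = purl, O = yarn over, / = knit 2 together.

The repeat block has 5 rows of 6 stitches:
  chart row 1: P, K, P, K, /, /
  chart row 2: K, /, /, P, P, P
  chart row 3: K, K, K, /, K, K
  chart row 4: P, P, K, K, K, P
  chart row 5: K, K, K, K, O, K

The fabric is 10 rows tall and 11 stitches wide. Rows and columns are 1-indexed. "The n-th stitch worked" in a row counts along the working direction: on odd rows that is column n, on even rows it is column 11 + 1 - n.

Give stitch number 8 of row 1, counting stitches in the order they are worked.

Stitch:
K

Derivation:
Row 1: (1-1) mod 5 = 0, so use chart row 1. Odd row -> RS.
Chart row 1 tiled across columns 1-11: P K P K / / P K P K /
Right side: take the tiled row as-is (worked left to right from column 1).
The 8th stitch worked is K.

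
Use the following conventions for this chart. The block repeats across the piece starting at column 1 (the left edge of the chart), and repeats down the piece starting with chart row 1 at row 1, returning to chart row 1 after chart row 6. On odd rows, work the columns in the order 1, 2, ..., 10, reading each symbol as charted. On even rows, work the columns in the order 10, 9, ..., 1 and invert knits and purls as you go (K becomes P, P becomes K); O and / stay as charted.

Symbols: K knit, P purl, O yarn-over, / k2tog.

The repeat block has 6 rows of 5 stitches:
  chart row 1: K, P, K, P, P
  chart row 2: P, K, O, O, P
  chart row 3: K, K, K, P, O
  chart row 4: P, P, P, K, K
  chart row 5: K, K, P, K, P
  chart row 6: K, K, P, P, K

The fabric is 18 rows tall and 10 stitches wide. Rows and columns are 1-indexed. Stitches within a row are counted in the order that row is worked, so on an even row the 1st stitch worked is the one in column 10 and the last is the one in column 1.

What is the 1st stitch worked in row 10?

For row 10: chart row = ((10-1) mod 6) + 1 = 4; this is a WS (even) row.
Chart row 4 tiled across columns 1-10: P P P K K P P P K K
WS row: flip the tiled sequence (start at column 10) and apply K<->P; O and / stay.
Row 10 as worked: P P K K K P P K K K
Stitch 1 in working order -> P

== STITCH ==
P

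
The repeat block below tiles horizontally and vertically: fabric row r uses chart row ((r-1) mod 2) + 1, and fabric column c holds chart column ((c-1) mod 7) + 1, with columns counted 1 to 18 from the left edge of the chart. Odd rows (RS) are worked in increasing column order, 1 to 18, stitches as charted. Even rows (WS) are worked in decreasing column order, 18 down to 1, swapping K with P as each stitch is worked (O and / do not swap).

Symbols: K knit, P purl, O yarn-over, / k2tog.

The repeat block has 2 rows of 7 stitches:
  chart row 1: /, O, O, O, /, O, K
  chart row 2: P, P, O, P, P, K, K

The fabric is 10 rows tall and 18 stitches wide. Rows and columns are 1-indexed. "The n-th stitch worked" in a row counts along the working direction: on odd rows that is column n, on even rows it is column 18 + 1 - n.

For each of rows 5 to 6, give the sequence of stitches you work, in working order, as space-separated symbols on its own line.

Row 5: chart row 1, RS - tile across columns 1-18 and work as-is.
Row 6: chart row 2, WS - tiled (columns 1-18): P P O P P K K P P O P P K K P P O P; work from column 18 back to 1 with K<->P swapped.

== ROWS AS WORKED ==
/ O O O / O K / O O O / O K / O O O
K O K K P P K K O K K P P K K O K K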